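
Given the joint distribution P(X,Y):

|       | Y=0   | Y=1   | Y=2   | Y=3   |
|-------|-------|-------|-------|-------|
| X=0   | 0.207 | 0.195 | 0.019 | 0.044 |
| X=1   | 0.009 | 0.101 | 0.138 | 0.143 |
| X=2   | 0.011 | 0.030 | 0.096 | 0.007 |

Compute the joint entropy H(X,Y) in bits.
3.0260 bits

H(X,Y) = -Σ_{x,y} P(x,y) log₂ P(x,y). Per-cell terms -P(x,y)·log₂P(x,y):
  X=0: 0.47037, 0.45990, 0.10864, 0.19828
  X=1: 0.06116, 0.33406, 0.39430, 0.40125
  X=2: 0.07157, 0.15177, 0.32456, 0.05011
Sum of the 12 terms: H(X,Y) = 3.0260 bits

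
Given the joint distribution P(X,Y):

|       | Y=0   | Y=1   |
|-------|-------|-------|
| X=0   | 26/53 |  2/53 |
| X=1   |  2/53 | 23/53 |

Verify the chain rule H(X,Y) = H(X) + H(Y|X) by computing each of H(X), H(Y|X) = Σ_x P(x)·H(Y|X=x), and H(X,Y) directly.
H(X) = 0.9977 bits, H(Y|X) = 0.3858 bits, H(X,Y) = 1.3835 bits

Marginal of X (row sums):
  P(X=0) = 26/53 + 2/53 = 28/53
  P(X=1) = 2/53 + 23/53 = 25/53
H(X) = -[(28/53)·log₂(28/53) + (25/53)·log₂(25/53)]
  = 0.48634 + 0.51135 = 0.9977 bits

H(Y|X) = Σ_x P(x)·H(Y|X=x):
  X=0: P(X=0) = 28/53, P(Y|X=0) = (13/14, 1/14) → H(Y|X=0) = 0.37123
  X=1: P(X=1) = 25/53, P(Y|X=1) = (2/25, 23/25) → H(Y|X=1) = 0.40218
H(Y|X) = (28/53)·0.37123 + (25/53)·0.40218 = 0.3858 bits

H(X,Y) = -Σ_{x,y} P(x,y) log₂ P(x,y). Per-cell terms -P(x,y)·log₂P(x,y):
  X=0: 0.50405, 0.17841
  X=1: 0.17841, 0.52265
Sum of the 4 terms: H(X,Y) = 1.3835 bits

Chain rule check:
  H(X) + H(Y|X) = 0.9977 + 0.3858 = 1.3835 bits
  H(X,Y) = 1.3835 bits
✓ Chain rule verified.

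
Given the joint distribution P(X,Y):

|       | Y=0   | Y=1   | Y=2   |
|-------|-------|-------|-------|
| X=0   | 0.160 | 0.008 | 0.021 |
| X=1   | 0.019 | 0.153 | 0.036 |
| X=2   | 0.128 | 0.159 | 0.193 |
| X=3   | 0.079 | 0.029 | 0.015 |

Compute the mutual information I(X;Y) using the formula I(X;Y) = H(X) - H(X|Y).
0.2942 bits

I(X;Y) = H(X) - H(X|Y)

Marginal of X (row sums):
  P(X=0) = 0.160 + 0.008 + 0.021 = 0.189
  P(X=1) = 0.019 + 0.153 + 0.036 = 0.208
  P(X=2) = 0.128 + 0.159 + 0.193 = 0.480
  P(X=3) = 0.079 + 0.029 + 0.015 = 0.123
H(X) = -[0.189·log₂(0.189) + 0.208·log₂(0.208) + 0.480·log₂(0.480) + 0.123·log₂(0.123)]
  = 0.45427 + 0.47119 + 0.50827 + 0.37186 = 1.8056 bits

Marginal of Y (column sums):
  P(Y=0) = 0.160 + 0.019 + 0.128 + 0.079 = 0.386
  P(Y=1) = 0.008 + 0.153 + 0.159 + 0.029 = 0.349
  P(Y=2) = 0.021 + 0.036 + 0.193 + 0.015 = 0.265
H(X|Y) = Σ_y P(y)·H(X|Y=y):
  Y=0: P(Y=0) = 0.386, P(X|Y=0) = (80/193, 19/386, 64/193, 79/386) → H(X|Y=0) = 1.73697
  Y=1: P(Y=1) = 0.349, P(X|Y=1) = (8/349, 153/349, 159/349, 29/349) → H(X|Y=1) = 1.46138
  Y=2: P(Y=2) = 0.265, P(X|Y=2) = (21/265, 36/265, 193/265, 3/53) → H(X|Y=2) = 1.24870
H(X|Y) = 0.386·1.73697 + 0.349·1.46138 + 0.265·1.24870 = 1.5114 bits

I(X;Y) = H(X) - H(X|Y) = 1.8056 - 1.5114 = 0.2942 bits

Cross-check via I(X;Y) = H(X) + H(Y) - H(X,Y): computing H(Y) from the column sums and H(X,Y) from the 12 cells in the same way gives H(Y) = 1.5679 bits and H(X,Y) = 3.0793 bits, so
I(X;Y) = 1.8056 + 1.5679 - 3.0793 = 0.2942 bits ✓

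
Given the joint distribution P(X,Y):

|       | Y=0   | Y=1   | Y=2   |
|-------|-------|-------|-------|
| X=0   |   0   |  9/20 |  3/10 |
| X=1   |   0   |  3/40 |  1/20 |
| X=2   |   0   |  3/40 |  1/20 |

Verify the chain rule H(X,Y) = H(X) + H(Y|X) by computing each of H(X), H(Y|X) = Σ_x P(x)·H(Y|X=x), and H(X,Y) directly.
H(X) = 1.0613 bits, H(Y|X) = 0.9710 bits, H(X,Y) = 2.0322 bits

Marginal of X (row sums):
  P(X=0) = 0 + 9/20 + 3/10 = 3/4
  P(X=1) = 0 + 3/40 + 1/20 = 1/8
  P(X=2) = 0 + 3/40 + 1/20 = 1/8
H(X) = -[(3/4)·log₂(3/4) + (1/8)·log₂(1/8) + (1/8)·log₂(1/8)]
  = 0.311278 + 0.375000 + 0.375000 = 1.0613 bits

H(Y|X) = Σ_x P(x)·H(Y|X=x):
  X=0: P(X=0) = 3/4, P(Y|X=0) = (0, 3/5, 2/5) → H(Y|X=0) = 0.970951
  X=1: P(X=1) = 1/8, P(Y|X=1) = (0, 3/5, 2/5) → H(Y|X=1) = 0.970951
  X=2: P(X=2) = 1/8, P(Y|X=2) = (0, 3/5, 2/5) → H(Y|X=2) = 0.970951
H(Y|X) = (3/4)·0.970951 + (1/8)·0.970951 + (1/8)·0.970951 = 0.9710 bits

H(X,Y) = -Σ_{x,y} P(x,y) log₂ P(x,y). Per-cell terms -P(x,y)·log₂P(x,y):
  X=0: 0.000000, 0.518401, 0.521090
  X=1: 0.000000, 0.280272, 0.216096
  X=2: 0.000000, 0.280272, 0.216096
  (cells with P = 0 contribute 0)
Sum of the 9 terms: H(X,Y) = 2.0322 bits

Chain rule check:
  H(X) + H(Y|X) = 1.0613 + 0.9710 = 2.0323 bits
  H(X,Y) = 2.0322 bits
✓ Chain rule verified (Δ = 0.0001 is 4-dp rounding noise: each of the three values was rounded independently).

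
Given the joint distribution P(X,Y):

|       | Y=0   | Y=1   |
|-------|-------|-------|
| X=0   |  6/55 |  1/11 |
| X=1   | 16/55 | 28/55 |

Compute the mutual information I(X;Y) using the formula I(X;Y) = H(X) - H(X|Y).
0.0156 bits

I(X;Y) = H(X) - H(X|Y)

Marginal of X (row sums):
  P(X=0) = 6/55 + 1/11 = 1/5
  P(X=1) = 16/55 + 28/55 = 4/5
H(X) = -[(1/5)·log₂(1/5) + (4/5)·log₂(4/5)]
  = 0.4644 + 0.2575 = 0.7219 bits

Marginal of Y (column sums):
  P(Y=0) = 6/55 + 16/55 = 2/5
  P(Y=1) = 1/11 + 28/55 = 3/5
H(X|Y) = Σ_y P(y)·H(X|Y=y):
  Y=0: P(Y=0) = 2/5, P(X|Y=0) = (3/11, 8/11) → H(X|Y=0) = 0.8454
  Y=1: P(Y=1) = 3/5, P(X|Y=1) = (5/33, 28/33) → H(X|Y=1) = 0.6136
H(X|Y) = (2/5)·0.8454 + (3/5)·0.6136 = 0.7063 bits

I(X;Y) = H(X) - H(X|Y) = 0.7219 - 0.7063 = 0.0156 bits

Cross-check via I(X;Y) = H(X) + H(Y) - H(X,Y): computing H(Y) from the column sums and H(X,Y) from the 4 cells in the same way gives H(Y) = 0.9710 bits and H(X,Y) = 1.6773 bits, so
I(X;Y) = 0.7219 + 0.9710 - 1.6773 = 0.0156 bits ✓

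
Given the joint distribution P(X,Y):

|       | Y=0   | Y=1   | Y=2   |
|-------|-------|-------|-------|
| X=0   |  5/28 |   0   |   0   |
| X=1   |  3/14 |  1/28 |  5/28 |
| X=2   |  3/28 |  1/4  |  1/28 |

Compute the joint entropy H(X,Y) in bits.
2.5525 bits

H(X,Y) = -Σ_{x,y} P(x,y) log₂ P(x,y). Per-cell terms -P(x,y)·log₂P(x,y):
  X=0: 0.4438, 0.0000, 0.0000
  X=1: 0.4762, 0.1717, 0.4438
  X=2: 0.3453, 0.5000, 0.1717
  (cells with P = 0 contribute 0)
Sum of the 9 terms: H(X,Y) = 2.5525 bits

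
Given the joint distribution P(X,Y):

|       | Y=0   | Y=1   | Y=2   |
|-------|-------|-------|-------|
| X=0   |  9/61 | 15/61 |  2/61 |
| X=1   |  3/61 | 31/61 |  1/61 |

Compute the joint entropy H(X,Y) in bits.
1.8739 bits

H(X,Y) = -Σ_{x,y} P(x,y) log₂ P(x,y). Per-cell terms -P(x,y)·log₂P(x,y):
  X=0: 0.4073, 0.4977, 0.1617
  X=1: 0.2137, 0.4963, 0.0972
Sum of the 6 terms: H(X,Y) = 1.8739 bits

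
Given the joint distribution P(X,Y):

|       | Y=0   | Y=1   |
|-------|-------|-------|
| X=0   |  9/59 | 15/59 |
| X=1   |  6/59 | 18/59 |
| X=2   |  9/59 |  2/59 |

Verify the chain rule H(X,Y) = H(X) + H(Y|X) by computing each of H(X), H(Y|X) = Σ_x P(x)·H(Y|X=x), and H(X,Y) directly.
H(X) = 1.5075 bits, H(Y|X) = 0.8458 bits, H(X,Y) = 2.3533 bits

Marginal of X (row sums):
  P(X=0) = 9/59 + 15/59 = 24/59
  P(X=1) = 6/59 + 18/59 = 24/59
  P(X=2) = 9/59 + 2/59 = 11/59
H(X) = -[(24/59)·log₂(24/59) + (24/59)·log₂(24/59) + (11/59)·log₂(11/59)]
  = 0.52787 + 0.52787 + 0.45179 = 1.5075 bits

H(Y|X) = Σ_x P(x)·H(Y|X=x):
  X=0: P(X=0) = 24/59, P(Y|X=0) = (3/8, 5/8) → H(Y|X=0) = 0.95443
  X=1: P(X=1) = 24/59, P(Y|X=1) = (1/4, 3/4) → H(Y|X=1) = 0.81128
  X=2: P(X=2) = 11/59, P(Y|X=2) = (9/11, 2/11) → H(Y|X=2) = 0.68404
H(Y|X) = (24/59)·0.95443 + (24/59)·0.81128 + (11/59)·0.68404 = 0.8458 bits

H(X,Y) = -Σ_{x,y} P(x,y) log₂ P(x,y). Per-cell terms -P(x,y)·log₂P(x,y):
  X=0: 0.41380, 0.50231
  X=1: 0.33536, 0.52252
  X=2: 0.41380, 0.16551
Sum of the 6 terms: H(X,Y) = 2.3533 bits

Chain rule check:
  H(X) + H(Y|X) = 1.5075 + 0.8458 = 2.3533 bits
  H(X,Y) = 2.3533 bits
✓ Chain rule verified.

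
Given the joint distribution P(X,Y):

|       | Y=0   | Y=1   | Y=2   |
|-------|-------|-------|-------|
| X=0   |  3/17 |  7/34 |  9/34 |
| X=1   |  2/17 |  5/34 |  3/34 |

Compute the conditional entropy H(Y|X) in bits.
1.5609 bits

H(Y|X) = H(X,Y) - H(X)

H(X,Y) = -Σ_{x,y} P(x,y) log₂ P(x,y). Per-cell terms -P(x,y)·log₂P(x,y):
  X=0: 0.44162, 0.46943, 0.50758
  X=1: 0.36323, 0.40670, 0.30904
Sum of the 6 terms: H(X,Y) = 2.4976 bits

Marginal of X (row sums):
  P(X=0) = 3/17 + 7/34 + 9/34 = 11/17
  P(X=1) = 2/17 + 5/34 + 3/34 = 6/17
H(X) = -[(11/17)·log₂(11/17) + (6/17)·log₂(6/17)]
  = 0.40637 + 0.53029 = 0.9367 bits

H(Y|X) = H(X,Y) - H(X) = 2.4976 - 0.9367 = 1.5609 bits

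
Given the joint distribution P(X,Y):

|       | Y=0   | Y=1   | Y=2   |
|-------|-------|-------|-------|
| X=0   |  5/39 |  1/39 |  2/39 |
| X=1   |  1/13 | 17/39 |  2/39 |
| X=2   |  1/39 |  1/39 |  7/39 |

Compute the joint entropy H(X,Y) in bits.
2.4776 bits

H(X,Y) = -Σ_{x,y} P(x,y) log₂ P(x,y). Per-cell terms -P(x,y)·log₂P(x,y):
  X=0: 0.3799, 0.1355, 0.2198
  X=1: 0.2846, 0.5222, 0.2198
  X=2: 0.1355, 0.1355, 0.4448
Sum of the 9 terms: H(X,Y) = 2.4776 bits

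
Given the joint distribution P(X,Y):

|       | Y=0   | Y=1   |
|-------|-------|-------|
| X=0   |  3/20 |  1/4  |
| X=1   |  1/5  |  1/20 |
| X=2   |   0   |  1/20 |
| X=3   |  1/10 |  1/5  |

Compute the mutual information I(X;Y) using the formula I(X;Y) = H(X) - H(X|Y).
0.1550 bits

I(X;Y) = H(X) - H(X|Y)

Marginal of X (row sums):
  P(X=0) = 3/20 + 1/4 = 2/5
  P(X=1) = 1/5 + 1/20 = 1/4
  P(X=2) = 0 + 1/20 = 1/20
  P(X=3) = 1/10 + 1/5 = 3/10
H(X) = -[(2/5)·log₂(2/5) + (1/4)·log₂(1/4) + (1/20)·log₂(1/20) + (3/10)·log₂(3/10)]
  = 0.52877 + 0.50000 + 0.21610 + 0.52109 = 1.76596 bits

Marginal of Y (column sums):
  P(Y=0) = 3/20 + 1/5 + 0 + 1/10 = 9/20
  P(Y=1) = 1/4 + 1/20 + 1/20 + 1/5 = 11/20
H(X|Y) = Σ_y P(y)·H(X|Y=y):
  Y=0: P(Y=0) = 9/20, P(X|Y=0) = (1/3, 4/9, 0, 2/9) → H(X|Y=0) = 1.53049
  Y=1: P(Y=1) = 11/20, P(X|Y=1) = (5/11, 1/11, 1/11, 4/11) → H(X|Y=1) = 1.67674
H(X|Y) = (9/20)·1.53049 + (11/20)·1.67674 = 1.61093 bits

I(X;Y) = H(X) - H(X|Y) = 1.76596 - 1.61093 = 0.1550 bits

Cross-check via I(X;Y) = H(X) + H(Y) - H(X,Y): computing H(Y) from the column sums and H(X,Y) from the 8 cells in the same way gives H(Y) = 0.99277 bits and H(X,Y) = 2.60370 bits, so
I(X;Y) = 1.76596 + 0.99277 - 2.60370 = 0.1550 bits ✓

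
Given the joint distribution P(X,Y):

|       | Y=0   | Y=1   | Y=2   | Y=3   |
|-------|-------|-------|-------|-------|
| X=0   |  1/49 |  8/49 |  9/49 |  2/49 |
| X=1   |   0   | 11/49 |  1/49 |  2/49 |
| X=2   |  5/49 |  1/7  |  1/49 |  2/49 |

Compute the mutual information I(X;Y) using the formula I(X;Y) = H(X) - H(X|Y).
0.2722 bits

I(X;Y) = H(X) - H(X|Y)

Marginal of X (row sums):
  P(X=0) = 1/49 + 8/49 + 9/49 + 2/49 = 20/49
  P(X=1) = 0 + 11/49 + 1/49 + 2/49 = 2/7
  P(X=2) = 5/49 + 1/7 + 1/49 + 2/49 = 15/49
H(X) = -[(20/49)·log₂(20/49) + (2/7)·log₂(2/7) + (15/49)·log₂(15/49)]
  = 0.5277 + 0.5164 + 0.5228 = 1.5669 bits

Marginal of Y (column sums):
  P(Y=0) = 1/49 + 0 + 5/49 = 6/49
  P(Y=1) = 8/49 + 11/49 + 1/7 = 26/49
  P(Y=2) = 9/49 + 1/49 + 1/49 = 11/49
  P(Y=3) = 2/49 + 2/49 + 2/49 = 6/49
H(X|Y) = Σ_y P(y)·H(X|Y=y):
  Y=0: P(Y=0) = 6/49, P(X|Y=0) = (1/6, 0, 5/6) → H(X|Y=0) = 0.6500
  Y=1: P(Y=1) = 26/49, P(X|Y=1) = (4/13, 11/26, 7/26) → H(X|Y=1) = 1.5579
  Y=2: P(Y=2) = 11/49, P(X|Y=2) = (9/11, 1/11, 1/11) → H(X|Y=2) = 0.8659
  Y=3: P(Y=3) = 6/49, P(X|Y=3) = (1/3, 1/3, 1/3) → H(X|Y=3) = 1.5850
H(X|Y) = (6/49)·0.6500 + (26/49)·1.5579 + (11/49)·0.8659 + (6/49)·1.5850 = 1.2947 bits

I(X;Y) = H(X) - H(X|Y) = 1.5669 - 1.2947 = 0.2722 bits

Cross-check via I(X;Y) = H(X) + H(Y) - H(X,Y): computing H(Y) from the column sums and H(X,Y) from the 12 cells in the same way gives H(Y) = 1.7109 bits and H(X,Y) = 3.0056 bits, so
I(X;Y) = 1.5669 + 1.7109 - 3.0056 = 0.2722 bits ✓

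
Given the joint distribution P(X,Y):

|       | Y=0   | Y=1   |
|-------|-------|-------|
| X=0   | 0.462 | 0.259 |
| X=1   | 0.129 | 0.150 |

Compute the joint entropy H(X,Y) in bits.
1.8112 bits

H(X,Y) = -Σ_{x,y} P(x,y) log₂ P(x,y). Per-cell terms -P(x,y)·log₂P(x,y):
  X=0: 0.514684, 0.504785
  X=1: 0.381138, 0.410545
Sum of the 4 terms: H(X,Y) = 1.8112 bits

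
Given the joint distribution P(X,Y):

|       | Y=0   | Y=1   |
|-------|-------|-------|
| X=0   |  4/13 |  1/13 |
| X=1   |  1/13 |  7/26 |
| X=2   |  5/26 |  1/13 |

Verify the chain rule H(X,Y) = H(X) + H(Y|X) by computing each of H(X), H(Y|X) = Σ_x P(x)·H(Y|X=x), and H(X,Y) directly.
H(X) = 1.5697 bits, H(Y|X) = 0.7746 bits, H(X,Y) = 2.3442 bits

Marginal of X (row sums):
  P(X=0) = 4/13 + 1/13 = 5/13
  P(X=1) = 1/13 + 7/26 = 9/26
  P(X=2) = 5/26 + 1/13 = 7/26
H(X) = -[(5/13)·log₂(5/13) + (9/26)·log₂(9/26) + (7/26)·log₂(7/26)]
  = 0.530197 + 0.529794 + 0.509677 = 1.5697 bits

H(Y|X) = Σ_x P(x)·H(Y|X=x):
  X=0: P(X=0) = 5/13, P(Y|X=0) = (4/5, 1/5) → H(Y|X=0) = 0.721928
  X=1: P(X=1) = 9/26, P(Y|X=1) = (2/9, 7/9) → H(Y|X=1) = 0.764205
  X=2: P(X=2) = 7/26, P(Y|X=2) = (5/7, 2/7) → H(Y|X=2) = 0.863121
H(Y|X) = (5/13)·0.721928 + (9/26)·0.764205 + (7/26)·0.863121 = 0.7746 bits

H(X,Y) = -Σ_{x,y} P(x,y) log₂ P(x,y). Per-cell terms -P(x,y)·log₂P(x,y):
  X=0: 0.523212, 0.284649
  X=1: 0.284649, 0.509677
  X=2: 0.457406, 0.284649
Sum of the 6 terms: H(X,Y) = 2.3442 bits

Chain rule check:
  H(X) + H(Y|X) = 1.5697 + 0.7746 = 2.3443 bits
  H(X,Y) = 2.3442 bits
✓ Chain rule verified (Δ = 0.0001 is 4-dp rounding noise: each of the three values was rounded independently).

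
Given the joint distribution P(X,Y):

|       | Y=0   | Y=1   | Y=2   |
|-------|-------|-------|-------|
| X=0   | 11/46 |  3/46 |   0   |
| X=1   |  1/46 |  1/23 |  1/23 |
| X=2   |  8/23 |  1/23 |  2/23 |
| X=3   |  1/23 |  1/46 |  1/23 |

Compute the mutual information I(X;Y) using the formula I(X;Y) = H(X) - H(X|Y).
0.1969 bits

I(X;Y) = H(X) - H(X|Y)

Marginal of X (row sums):
  P(X=0) = 11/46 + 3/46 + 0 = 7/23
  P(X=1) = 1/46 + 1/23 + 1/23 = 5/46
  P(X=2) = 8/23 + 1/23 + 2/23 = 11/23
  P(X=3) = 1/23 + 1/46 + 1/23 = 5/46
H(X) = -[(7/23)·log₂(7/23) + (5/46)·log₂(5/46) + (11/23)·log₂(11/23) + (5/46)·log₂(5/46)]
  = 0.522324 + 0.348004 + 0.508932 + 0.348004 = 1.72726 bits

Marginal of Y (column sums):
  P(Y=0) = 11/46 + 1/46 + 8/23 + 1/23 = 15/23
  P(Y=1) = 3/46 + 1/23 + 1/23 + 1/46 = 4/23
  P(Y=2) = 0 + 1/23 + 2/23 + 1/23 = 4/23
H(X|Y) = Σ_y P(y)·H(X|Y=y):
  Y=0: P(Y=0) = 15/23, P(X|Y=0) = (11/30, 1/30, 8/15, 1/15) → H(X|Y=0) = 1.438432
  Y=1: P(Y=1) = 4/23, P(X|Y=1) = (3/8, 1/4, 1/4, 1/8) → H(X|Y=1) = 1.905639
  Y=2: P(Y=2) = 4/23, P(X|Y=2) = (0, 1/4, 1/2, 1/4) → H(X|Y=2) = 1.500000
H(X|Y) = (15/23)·1.438432 + (4/23)·1.905639 + (4/23)·1.500000 = 1.53039 bits

I(X;Y) = H(X) - H(X|Y) = 1.72726 - 1.53039 = 0.1969 bits

Cross-check via I(X;Y) = H(X) + H(Y) - H(X,Y): computing H(Y) from the column sums and H(X,Y) from the 12 cells in the same way gives H(Y) = 1.27994 bits and H(X,Y) = 2.81033 bits, so
I(X;Y) = 1.72726 + 1.27994 - 2.81033 = 0.1969 bits ✓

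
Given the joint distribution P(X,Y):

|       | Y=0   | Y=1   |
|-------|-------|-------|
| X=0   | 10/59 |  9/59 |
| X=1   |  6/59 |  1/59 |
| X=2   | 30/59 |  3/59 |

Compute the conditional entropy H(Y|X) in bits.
0.6374 bits

H(Y|X) = H(X,Y) - H(X)

H(X,Y) = -Σ_{x,y} P(x,y) log₂ P(x,y). Per-cell terms -P(x,y)·log₂P(x,y):
  X=0: 0.434019, 0.413804
  X=1: 0.335357, 0.099706
  X=2: 0.496145, 0.218526
Sum of the 6 terms: H(X,Y) = 1.99756 bits

Marginal of X (row sums):
  P(X=0) = 10/59 + 9/59 = 19/59
  P(X=1) = 6/59 + 1/59 = 7/59
  P(X=2) = 30/59 + 3/59 = 33/59
H(X) = -[(19/59)·log₂(19/59) + (7/59)·log₂(7/59) + (33/59)·log₂(33/59)]
  = 0.526434 + 0.364865 + 0.468851 = 1.36015 bits

H(Y|X) = H(X,Y) - H(X) = 1.99756 - 1.36015 = 0.6374 bits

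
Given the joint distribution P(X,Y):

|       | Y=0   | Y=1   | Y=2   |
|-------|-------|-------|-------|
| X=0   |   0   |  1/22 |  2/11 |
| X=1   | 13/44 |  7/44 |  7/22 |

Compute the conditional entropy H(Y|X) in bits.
1.3439 bits

H(Y|X) = H(X,Y) - H(X)

H(X,Y) = -Σ_{x,y} P(x,y) log₂ P(x,y). Per-cell terms -P(x,y)·log₂P(x,y):
  X=0: 0.0000000, 0.2027014, 0.4471694
  X=1: 0.5197022, 0.4219213, 0.5256608
  (cells with P = 0 contribute 0)
Sum of the 6 terms: H(X,Y) = 2.117155 bits

Marginal of X (row sums):
  P(X=0) = 0 + 1/22 + 2/11 = 5/22
  P(X=1) = 13/44 + 7/44 + 7/22 = 17/22
H(X) = -[(5/22)·log₂(5/22) + (17/22)·log₂(17/22)]
  = 0.4857963 + 0.2874304 = 0.773227 bits

H(Y|X) = H(X,Y) - H(X) = 2.117155 - 0.773227 = 1.3439 bits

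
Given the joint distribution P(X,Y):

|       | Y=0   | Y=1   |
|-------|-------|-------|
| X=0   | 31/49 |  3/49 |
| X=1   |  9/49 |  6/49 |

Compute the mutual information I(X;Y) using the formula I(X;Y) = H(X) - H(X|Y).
0.0921 bits

I(X;Y) = H(X) - H(X|Y)

Marginal of X (row sums):
  P(X=0) = 31/49 + 3/49 = 34/49
  P(X=1) = 9/49 + 6/49 = 15/49
H(X) = -[(34/49)·log₂(34/49) + (15/49)·log₂(15/49)]
  = 0.365845 + 0.522802 = 0.88865 bits

Marginal of Y (column sums):
  P(Y=0) = 31/49 + 9/49 = 40/49
  P(Y=1) = 3/49 + 6/49 = 9/49
H(X|Y) = Σ_y P(y)·H(X|Y=y):
  Y=0: P(Y=0) = 40/49, P(X|Y=0) = (31/40, 9/40) → H(X|Y=0) = 0.769193
  Y=1: P(Y=1) = 9/49, P(X|Y=1) = (1/3, 2/3) → H(X|Y=1) = 0.918296
H(X|Y) = (40/49)·0.769193 + (9/49)·0.918296 = 0.79658 bits

I(X;Y) = H(X) - H(X|Y) = 0.88865 - 0.79658 = 0.0921 bits

Cross-check via I(X;Y) = H(X) + H(Y) - H(X,Y): computing H(Y) from the column sums and H(X,Y) from the 4 cells in the same way gives H(Y) = 0.68805 bits and H(X,Y) = 1.48463 bits, so
I(X;Y) = 0.88865 + 0.68805 - 1.48463 = 0.0921 bits ✓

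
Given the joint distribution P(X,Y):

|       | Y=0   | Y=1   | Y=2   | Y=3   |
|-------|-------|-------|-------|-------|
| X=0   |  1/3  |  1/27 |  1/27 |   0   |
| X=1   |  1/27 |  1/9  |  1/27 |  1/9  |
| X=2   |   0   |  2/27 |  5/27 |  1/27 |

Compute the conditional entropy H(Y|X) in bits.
1.2743 bits

H(Y|X) = H(X,Y) - H(X)

H(X,Y) = -Σ_{x,y} P(x,y) log₂ P(x,y). Per-cell terms -P(x,y)·log₂P(x,y):
  X=0: 0.52832, 0.17611, 0.17611, 0.00000
  X=1: 0.17611, 0.35221, 0.17611, 0.35221
  X=2: 0.00000, 0.27814, 0.45055, 0.17611
  (cells with P = 0 contribute 0)
Sum of the 12 terms: H(X,Y) = 2.8420 bits

Marginal of X (row sums):
  P(X=0) = 1/3 + 1/27 + 1/27 + 0 = 11/27
  P(X=1) = 1/27 + 1/9 + 1/27 + 1/9 = 8/27
  P(X=2) = 0 + 2/27 + 5/27 + 1/27 = 8/27
H(X) = -[(11/27)·log₂(11/27) + (8/27)·log₂(8/27) + (8/27)·log₂(8/27)]
  = 0.52778 + 0.51997 + 0.51997 = 1.5677 bits

H(Y|X) = H(X,Y) - H(X) = 2.8420 - 1.5677 = 1.2743 bits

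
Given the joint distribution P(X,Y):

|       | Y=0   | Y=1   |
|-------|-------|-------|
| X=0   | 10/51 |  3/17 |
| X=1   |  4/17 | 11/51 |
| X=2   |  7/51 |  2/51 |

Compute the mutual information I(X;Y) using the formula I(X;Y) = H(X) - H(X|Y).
0.0293 bits

I(X;Y) = H(X) - H(X|Y)

Marginal of X (row sums):
  P(X=0) = 10/51 + 3/17 = 19/51
  P(X=1) = 4/17 + 11/51 = 23/51
  P(X=2) = 7/51 + 2/51 = 3/17
H(X) = -[(19/51)·log₂(19/51) + (23/51)·log₂(23/51) + (3/17)·log₂(3/17)]
  = 0.5307 + 0.5181 + 0.4416 = 1.4904 bits

Marginal of Y (column sums):
  P(Y=0) = 10/51 + 4/17 + 7/51 = 29/51
  P(Y=1) = 3/17 + 11/51 + 2/51 = 22/51
H(X|Y) = Σ_y P(y)·H(X|Y=y):
  Y=0: P(Y=0) = 29/51, P(X|Y=0) = (10/29, 12/29, 7/29) → H(X|Y=0) = 1.5514
  Y=1: P(Y=1) = 22/51, P(X|Y=1) = (9/22, 1/2, 1/11) → H(X|Y=1) = 1.3420
H(X|Y) = (29/51)·1.5514 + (22/51)·1.3420 = 1.4611 bits

I(X;Y) = H(X) - H(X|Y) = 1.4904 - 1.4611 = 0.0293 bits

Cross-check via I(X;Y) = H(X) + H(Y) - H(X,Y): computing H(Y) from the column sums and H(X,Y) from the 6 cells in the same way gives H(Y) = 0.9864 bits and H(X,Y) = 2.4475 bits, so
I(X;Y) = 1.4904 + 0.9864 - 2.4475 = 0.0293 bits ✓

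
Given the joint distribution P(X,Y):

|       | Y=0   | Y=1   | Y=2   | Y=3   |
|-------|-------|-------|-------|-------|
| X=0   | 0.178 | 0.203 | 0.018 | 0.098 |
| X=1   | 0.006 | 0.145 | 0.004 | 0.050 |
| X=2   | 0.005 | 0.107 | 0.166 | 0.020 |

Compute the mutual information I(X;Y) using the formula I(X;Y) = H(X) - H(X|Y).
0.3820 bits

I(X;Y) = H(X) - H(X|Y)

Marginal of X (row sums):
  P(X=0) = 0.178 + 0.203 + 0.018 + 0.098 = 0.497
  P(X=1) = 0.006 + 0.145 + 0.004 + 0.050 = 0.205
  P(X=2) = 0.005 + 0.107 + 0.166 + 0.020 = 0.298
H(X) = -[0.497·log₂(0.497) + 0.205·log₂(0.205) + 0.298·log₂(0.298)]
  = 0.5013 + 0.4687 + 0.5205 = 1.4905 bits

Marginal of Y (column sums):
  P(Y=0) = 0.178 + 0.006 + 0.005 = 0.189
  P(Y=1) = 0.203 + 0.145 + 0.107 = 0.455
  P(Y=2) = 0.018 + 0.004 + 0.166 = 0.188
  P(Y=3) = 0.098 + 0.050 + 0.020 = 0.168
H(X|Y) = Σ_y P(y)·H(X|Y=y):
  Y=0: P(Y=0) = 0.189, P(X|Y=0) = (178/189, 2/63, 5/189) → H(X|Y=0) = 0.3781
  Y=1: P(Y=1) = 0.455, P(X|Y=1) = (29/65, 29/91, 107/455) → H(X|Y=1) = 1.5363
  Y=2: P(Y=2) = 0.188, P(X|Y=2) = (9/94, 1/47, 83/94) → H(X|Y=2) = 0.6008
  Y=3: P(Y=3) = 0.168, P(X|Y=3) = (7/12, 25/84, 5/42) → H(X|Y=3) = 1.3395
H(X|Y) = 0.189·0.3781 + 0.455·1.5363 + 0.188·0.6008 + 0.168·1.3395 = 1.1085 bits

I(X;Y) = H(X) - H(X|Y) = 1.4905 - 1.1085 = 0.3820 bits

Cross-check via I(X;Y) = H(X) + H(Y) - H(X,Y): computing H(Y) from the column sums and H(X,Y) from the 12 cells in the same way gives H(Y) = 1.8568 bits and H(X,Y) = 2.9653 bits, so
I(X;Y) = 1.4905 + 1.8568 - 2.9653 = 0.3820 bits ✓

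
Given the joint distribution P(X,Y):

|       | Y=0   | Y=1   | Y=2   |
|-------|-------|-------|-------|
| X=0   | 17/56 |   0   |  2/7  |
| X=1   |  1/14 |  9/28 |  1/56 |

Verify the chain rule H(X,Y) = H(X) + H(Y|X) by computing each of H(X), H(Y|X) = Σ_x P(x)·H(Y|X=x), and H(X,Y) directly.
H(X) = 0.9769 bits, H(Y|X) = 0.9636 bits, H(X,Y) = 1.9405 bits

Marginal of X (row sums):
  P(X=0) = 17/56 + 0 + 2/7 = 33/56
  P(X=1) = 1/14 + 9/28 + 1/56 = 23/56
H(X) = -[(33/56)·log₂(33/56) + (23/56)·log₂(23/56)]
  = 0.4496 + 0.5273 = 0.9769 bits

H(Y|X) = Σ_x P(x)·H(Y|X=x):
  X=0: P(X=0) = 33/56, P(Y|X=0) = (17/33, 0, 16/33) → H(Y|X=0) = 0.9993
  X=1: P(X=1) = 23/56, P(Y|X=1) = (4/23, 18/23, 1/23) → H(Y|X=1) = 0.9123
H(Y|X) = (33/56)·0.9993 + (23/56)·0.9123 = 0.9636 bits

H(X,Y) = -Σ_{x,y} P(x,y) log₂ P(x,y). Per-cell terms -P(x,y)·log₂P(x,y):
  X=0: 0.5221, 0.0000, 0.5164
  X=1: 0.2720, 0.5263, 0.1037
  (cells with P = 0 contribute 0)
Sum of the 6 terms: H(X,Y) = 1.9405 bits

Chain rule check:
  H(X) + H(Y|X) = 0.9769 + 0.9636 = 1.9405 bits
  H(X,Y) = 1.9405 bits
✓ Chain rule verified.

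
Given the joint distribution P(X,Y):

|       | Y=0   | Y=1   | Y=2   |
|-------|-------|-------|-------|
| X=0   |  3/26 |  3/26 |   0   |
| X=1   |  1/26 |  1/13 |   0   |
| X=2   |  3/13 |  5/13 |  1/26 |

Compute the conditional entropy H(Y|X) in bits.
1.1351 bits

H(Y|X) = H(X,Y) - H(X)

H(X,Y) = -Σ_{x,y} P(x,y) log₂ P(x,y). Per-cell terms -P(x,y)·log₂P(x,y):
  X=0: 0.3595, 0.3595, 0.0000
  X=1: 0.1808, 0.2846, 0.0000
  X=2: 0.4882, 0.5302, 0.1808
  (cells with P = 0 contribute 0)
Sum of the 9 terms: H(X,Y) = 2.3836 bits

Marginal of X (row sums):
  P(X=0) = 3/26 + 3/26 + 0 = 3/13
  P(X=1) = 1/26 + 1/13 + 0 = 3/26
  P(X=2) = 3/13 + 5/13 + 1/26 = 17/26
H(X) = -[(3/13)·log₂(3/13) + (3/26)·log₂(3/26) + (17/26)·log₂(17/26)]
  = 0.4882 + 0.3595 + 0.4008 = 1.2485 bits

H(Y|X) = H(X,Y) - H(X) = 2.3836 - 1.2485 = 1.1351 bits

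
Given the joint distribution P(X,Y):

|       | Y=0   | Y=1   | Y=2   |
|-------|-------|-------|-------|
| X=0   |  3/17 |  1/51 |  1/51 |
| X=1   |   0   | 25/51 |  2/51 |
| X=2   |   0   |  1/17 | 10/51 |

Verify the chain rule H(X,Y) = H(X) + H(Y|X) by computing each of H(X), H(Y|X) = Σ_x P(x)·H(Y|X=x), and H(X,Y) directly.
H(X) = 1.4657 bits, H(Y|X) = 0.5871 bits, H(X,Y) = 2.0528 bits

Marginal of X (row sums):
  P(X=0) = 3/17 + 1/51 + 1/51 = 11/51
  P(X=1) = 0 + 25/51 + 2/51 = 9/17
  P(X=2) = 0 + 1/17 + 10/51 = 13/51
H(X) = -[(11/51)·log₂(11/51) + (9/17)·log₂(9/17) + (13/51)·log₂(13/51)]
  = 0.47731 + 0.48576 + 0.50266 = 1.4657 bits

H(Y|X) = Σ_x P(x)·H(Y|X=x):
  X=0: P(X=0) = 11/51, P(Y|X=0) = (9/11, 1/11, 1/11) → H(Y|X=0) = 0.86586
  X=1: P(X=1) = 9/17, P(Y|X=1) = (0, 25/27, 2/27) → H(Y|X=1) = 0.38095
  X=2: P(X=2) = 13/51, P(Y|X=2) = (0, 3/13, 10/13) → H(Y|X=2) = 0.77935
H(Y|X) = (11/51)·0.86586 + (9/17)·0.38095 + (13/51)·0.77935 = 0.5871 bits

H(X,Y) = -Σ_{x,y} P(x,y) log₂ P(x,y). Per-cell terms -P(x,y)·log₂P(x,y):
  X=0: 0.44162, 0.11122, 0.11122
  X=1: 0.00000, 0.50420, 0.18323
  X=2: 0.00000, 0.24044, 0.46088
  (cells with P = 0 contribute 0)
Sum of the 9 terms: H(X,Y) = 2.0528 bits

Chain rule check:
  H(X) + H(Y|X) = 1.4657 + 0.5871 = 2.0528 bits
  H(X,Y) = 2.0528 bits
✓ Chain rule verified.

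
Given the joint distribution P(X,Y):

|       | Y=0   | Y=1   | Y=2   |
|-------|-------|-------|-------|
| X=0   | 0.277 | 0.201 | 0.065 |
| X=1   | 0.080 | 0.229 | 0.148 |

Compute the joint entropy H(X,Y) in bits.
2.4210 bits

H(X,Y) = -Σ_{x,y} P(x,y) log₂ P(x,y). Per-cell terms -P(x,y)·log₂P(x,y):
  X=0: 0.5130, 0.4653, 0.2563
  X=1: 0.2915, 0.4870, 0.4079
Sum of the 6 terms: H(X,Y) = 2.4210 bits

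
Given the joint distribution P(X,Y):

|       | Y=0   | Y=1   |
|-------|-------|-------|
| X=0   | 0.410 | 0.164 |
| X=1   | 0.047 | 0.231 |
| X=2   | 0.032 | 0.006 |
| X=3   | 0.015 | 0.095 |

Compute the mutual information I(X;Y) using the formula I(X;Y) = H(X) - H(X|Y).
0.2352 bits

I(X;Y) = H(X) - H(X|Y)

Marginal of X (row sums):
  P(X=0) = 0.410 + 0.164 = 0.574
  P(X=1) = 0.047 + 0.231 = 0.278
  P(X=2) = 0.032 + 0.006 = 0.038
  P(X=3) = 0.015 + 0.095 = 0.110
H(X) = -[0.574·log₂(0.574) + 0.278·log₂(0.278) + 0.038·log₂(0.038) + 0.110·log₂(0.110)]
  = 0.45970 + 0.51342 + 0.17928 + 0.35029 = 1.5027 bits

Marginal of Y (column sums):
  P(Y=0) = 0.410 + 0.047 + 0.032 + 0.015 = 0.504
  P(Y=1) = 0.164 + 0.231 + 0.006 + 0.095 = 0.496
H(X|Y) = Σ_y P(y)·H(X|Y=y):
  Y=0: P(Y=0) = 0.504, P(X|Y=0) = (205/252, 47/504, 4/63, 5/168) → H(X|Y=0) = 0.96487
  Y=1: P(Y=1) = 0.496, P(X|Y=1) = (41/124, 231/496, 3/248, 95/496) → H(X|Y=1) = 1.57509
H(X|Y) = 0.504·0.96487 + 0.496·1.57509 = 1.2675 bits

I(X;Y) = H(X) - H(X|Y) = 1.5027 - 1.2675 = 0.2352 bits

Cross-check via I(X;Y) = H(X) + H(Y) - H(X,Y): computing H(Y) from the column sums and H(X,Y) from the 8 cells in the same way gives H(Y) = 1.0000 bits and H(X,Y) = 2.2675 bits, so
I(X;Y) = 1.5027 + 1.0000 - 2.2675 = 0.2352 bits ✓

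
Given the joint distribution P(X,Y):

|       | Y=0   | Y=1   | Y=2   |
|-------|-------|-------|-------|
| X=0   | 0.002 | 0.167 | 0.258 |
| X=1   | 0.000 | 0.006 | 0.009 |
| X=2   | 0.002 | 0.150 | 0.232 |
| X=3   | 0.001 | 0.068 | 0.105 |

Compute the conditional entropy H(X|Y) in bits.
1.5842 bits

H(X|Y) = H(X,Y) - H(Y)

H(X,Y) = -Σ_{x,y} P(x,y) log₂ P(x,y). Per-cell terms -P(x,y)·log₂P(x,y):
  X=0: 0.01793, 0.43121, 0.50428
  X=1: 0.00000, 0.04428, 0.06116
  X=2: 0.01793, 0.41054, 0.48901
  X=3: 0.00997, 0.26373, 0.34141
  (cells with P = 0 contribute 0)
Sum of the 12 terms: H(X,Y) = 2.59145 bits

Marginal of Y (column sums):
  P(Y=0) = 0.002 + 0.000 + 0.002 + 0.001 = 0.005
  P(Y=1) = 0.167 + 0.006 + 0.150 + 0.068 = 0.391
  P(Y=2) = 0.258 + 0.009 + 0.232 + 0.105 = 0.604
H(Y) = -[0.005·log₂(0.005) + 0.391·log₂(0.391) + 0.604·log₂(0.604)]
  = 0.03822 + 0.52971 + 0.43934 = 1.00727 bits

H(X|Y) = H(X,Y) - H(Y) = 2.59145 - 1.00727 = 1.5842 bits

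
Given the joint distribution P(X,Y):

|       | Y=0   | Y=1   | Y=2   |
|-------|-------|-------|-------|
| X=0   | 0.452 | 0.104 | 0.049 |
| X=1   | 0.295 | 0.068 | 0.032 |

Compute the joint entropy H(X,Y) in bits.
2.0128 bits

H(X,Y) = -Σ_{x,y} P(x,y) log₂ P(x,y). Per-cell terms -P(x,y)·log₂P(x,y):
  X=0: 0.5178, 0.3396, 0.2132
  X=1: 0.5196, 0.2637, 0.1589
Sum of the 6 terms: H(X,Y) = 2.0128 bits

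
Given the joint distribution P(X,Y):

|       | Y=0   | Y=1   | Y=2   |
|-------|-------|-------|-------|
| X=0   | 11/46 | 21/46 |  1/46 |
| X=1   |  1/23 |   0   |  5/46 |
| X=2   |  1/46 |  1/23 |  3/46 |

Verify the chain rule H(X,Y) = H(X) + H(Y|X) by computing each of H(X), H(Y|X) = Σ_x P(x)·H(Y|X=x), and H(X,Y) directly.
H(X) = 1.1404 bits, H(Y|X) = 1.1080 bits, H(X,Y) = 2.2484 bits

Marginal of X (row sums):
  P(X=0) = 11/46 + 21/46 + 1/46 = 33/46
  P(X=1) = 1/23 + 0 + 5/46 = 7/46
  P(X=2) = 1/46 + 1/23 + 3/46 = 3/23
H(X) = -[(33/46)·log₂(33/46) + (7/46)·log₂(7/46) + (3/23)·log₂(3/23)]
  = 0.34375 + 0.41334 + 0.38330 = 1.1404 bits

H(Y|X) = Σ_x P(x)·H(Y|X=x):
  X=0: P(X=0) = 33/46, P(Y|X=0) = (1/3, 7/11, 1/33) → H(Y|X=0) = 1.09614
  X=1: P(X=1) = 7/46, P(Y|X=1) = (2/7, 0, 5/7) → H(Y|X=1) = 0.86312
  X=2: P(X=2) = 3/23, P(Y|X=2) = (1/6, 1/3, 1/2) → H(Y|X=2) = 1.45915
H(Y|X) = (33/46)·1.09614 + (7/46)·0.86312 + (3/23)·1.45915 = 1.1080 bits

H(X,Y) = -Σ_{x,y} P(x,y) log₂ P(x,y). Per-cell terms -P(x,y)·log₂P(x,y):
  X=0: 0.49360, 0.51644, 0.12008
  X=1: 0.19668, 0.00000, 0.34800
  X=2: 0.12008, 0.19668, 0.25687
  (cells with P = 0 contribute 0)
Sum of the 9 terms: H(X,Y) = 2.2484 bits

Chain rule check:
  H(X) + H(Y|X) = 1.1404 + 1.1080 = 2.2484 bits
  H(X,Y) = 2.2484 bits
✓ Chain rule verified.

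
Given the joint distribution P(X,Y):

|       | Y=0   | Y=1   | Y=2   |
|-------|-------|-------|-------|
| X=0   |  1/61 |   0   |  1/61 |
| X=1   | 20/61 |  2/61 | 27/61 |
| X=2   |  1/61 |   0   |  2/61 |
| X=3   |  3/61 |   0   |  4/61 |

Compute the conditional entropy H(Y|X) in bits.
1.1467 bits

H(Y|X) = H(X,Y) - H(X)

H(X,Y) = -Σ_{x,y} P(x,y) log₂ P(x,y). Per-cell terms -P(x,y)·log₂P(x,y):
  X=0: 0.09723, 0.00000, 0.09723
  X=1: 0.52748, 0.16166, 0.52046
  X=2: 0.09723, 0.00000, 0.16166
  X=3: 0.21373, 0.00000, 0.25775
  (cells with P = 0 contribute 0)
Sum of the 12 terms: H(X,Y) = 2.1344 bits

Marginal of X (row sums):
  P(X=0) = 1/61 + 0 + 1/61 = 2/61
  P(X=1) = 20/61 + 2/61 + 27/61 = 49/61
  P(X=2) = 1/61 + 0 + 2/61 = 3/61
  P(X=3) = 3/61 + 0 + 4/61 = 7/61
H(X) = -[(2/61)·log₂(2/61) + (49/61)·log₂(49/61) + (3/61)·log₂(3/61) + (7/61)·log₂(7/61)]
  = 0.16166 + 0.25386 + 0.21373 + 0.35842 = 0.9877 bits

H(Y|X) = H(X,Y) - H(X) = 2.1344 - 0.9877 = 1.1467 bits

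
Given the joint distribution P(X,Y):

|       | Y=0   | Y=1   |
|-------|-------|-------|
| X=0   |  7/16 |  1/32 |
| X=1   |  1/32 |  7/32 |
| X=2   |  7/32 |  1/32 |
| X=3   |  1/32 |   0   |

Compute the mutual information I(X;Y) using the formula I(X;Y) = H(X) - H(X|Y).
0.4197 bits

I(X;Y) = H(X) - H(X|Y)

Marginal of X (row sums):
  P(X=0) = 7/16 + 1/32 = 15/32
  P(X=1) = 1/32 + 7/32 = 1/4
  P(X=2) = 7/32 + 1/32 = 1/4
  P(X=3) = 1/32 + 0 = 1/32
H(X) = -[(15/32)·log₂(15/32) + (1/4)·log₂(1/4) + (1/4)·log₂(1/4) + (1/32)·log₂(1/32)]
  = 0.51240 + 0.50000 + 0.50000 + 0.15625 = 1.66865 bits

Marginal of Y (column sums):
  P(Y=0) = 7/16 + 1/32 + 7/32 + 1/32 = 23/32
  P(Y=1) = 1/32 + 7/32 + 1/32 + 0 = 9/32
H(X|Y) = Σ_y P(y)·H(X|Y=y):
  Y=0: P(Y=0) = 23/32, P(X|Y=0) = (14/23, 1/23, 7/23, 1/23) → H(X|Y=0) = 1.35163
  Y=1: P(Y=1) = 9/32, P(X|Y=1) = (1/9, 7/9, 1/9, 0) → H(X|Y=1) = 0.98643
H(X|Y) = (23/32)·1.35163 + (9/32)·0.98643 = 1.24892 bits

I(X;Y) = H(X) - H(X|Y) = 1.66865 - 1.24892 = 0.4197 bits

Cross-check via I(X;Y) = H(X) + H(Y) - H(X,Y): computing H(Y) from the column sums and H(X,Y) from the 8 cells in the same way gives H(Y) = 0.85715 bits and H(X,Y) = 2.10606 bits, so
I(X;Y) = 1.66865 + 0.85715 - 2.10606 = 0.4197 bits ✓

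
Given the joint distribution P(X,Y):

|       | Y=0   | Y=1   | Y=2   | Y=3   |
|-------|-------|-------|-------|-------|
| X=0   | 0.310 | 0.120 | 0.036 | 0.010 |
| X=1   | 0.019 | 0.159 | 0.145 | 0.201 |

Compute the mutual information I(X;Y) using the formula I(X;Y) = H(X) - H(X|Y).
0.4302 bits

I(X;Y) = H(X) - H(X|Y)

Marginal of X (row sums):
  P(X=0) = 0.310 + 0.120 + 0.036 + 0.010 = 0.476
  P(X=1) = 0.019 + 0.159 + 0.145 + 0.201 = 0.524
H(X) = -[0.476·log₂(0.476) + 0.524·log₂(0.524)]
  = 0.50978 + 0.48856 = 0.99834 bits

Marginal of Y (column sums):
  P(Y=0) = 0.310 + 0.019 = 0.329
  P(Y=1) = 0.120 + 0.159 = 0.279
  P(Y=2) = 0.036 + 0.145 = 0.181
  P(Y=3) = 0.010 + 0.201 = 0.211
H(X|Y) = Σ_y P(y)·H(X|Y=y):
  Y=0: P(Y=0) = 0.329, P(X|Y=0) = (310/329, 19/329) → H(X|Y=0) = 0.31845
  Y=1: P(Y=1) = 0.279, P(X|Y=1) = (40/93, 53/93) → H(X|Y=1) = 0.98586
  Y=2: P(Y=2) = 0.181, P(X|Y=2) = (36/181, 145/181) → H(X|Y=2) = 0.71971
  Y=3: P(Y=3) = 0.211, P(X|Y=3) = (10/211, 201/211) → H(X|Y=3) = 0.27522
H(X|Y) = 0.329·0.31845 + 0.279·0.98586 + 0.181·0.71971 + 0.211·0.27522 = 0.56816 bits

I(X;Y) = H(X) - H(X|Y) = 0.99834 - 0.56816 = 0.4302 bits

Cross-check via I(X;Y) = H(X) + H(Y) - H(X,Y): computing H(Y) from the column sums and H(X,Y) from the 8 cells in the same way gives H(Y) = 1.96145 bits and H(X,Y) = 2.52962 bits, so
I(X;Y) = 0.99834 + 1.96145 - 2.52962 = 0.4302 bits ✓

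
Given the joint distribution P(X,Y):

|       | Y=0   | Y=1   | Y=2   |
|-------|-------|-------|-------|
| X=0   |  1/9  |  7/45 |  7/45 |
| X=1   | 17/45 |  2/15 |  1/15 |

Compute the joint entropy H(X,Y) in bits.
2.3660 bits

H(X,Y) = -Σ_{x,y} P(x,y) log₂ P(x,y). Per-cell terms -P(x,y)·log₂P(x,y):
  X=0: 0.3522, 0.4176, 0.4176
  X=1: 0.5305, 0.3876, 0.2605
Sum of the 6 terms: H(X,Y) = 2.3660 bits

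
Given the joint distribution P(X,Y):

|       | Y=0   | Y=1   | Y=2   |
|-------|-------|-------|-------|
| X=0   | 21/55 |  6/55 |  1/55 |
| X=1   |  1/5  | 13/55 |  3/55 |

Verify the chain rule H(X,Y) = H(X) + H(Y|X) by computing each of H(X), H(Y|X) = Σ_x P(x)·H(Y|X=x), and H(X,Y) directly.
H(X) = 0.9998 bits, H(Y|X) = 1.1695 bits, H(X,Y) = 2.1693 bits

Marginal of X (row sums):
  P(X=0) = 21/55 + 6/55 + 1/55 = 28/55
  P(X=1) = 1/5 + 13/55 + 3/55 = 27/55
H(X) = -[(28/55)·log₂(28/55) + (27/55)·log₂(27/55)]
  = 0.49586 + 0.50390 = 0.9998 bits

H(Y|X) = Σ_x P(x)·H(Y|X=x):
  X=0: P(X=0) = 28/55, P(Y|X=0) = (3/4, 3/14, 1/28) → H(Y|X=0) = 0.95920
  X=1: P(X=1) = 27/55, P(Y|X=1) = (11/27, 13/27, 1/9) → H(Y|X=1) = 1.38769
H(Y|X) = (28/55)·0.95920 + (27/55)·1.38769 = 1.1695 bits

H(X,Y) = -Σ_{x,y} P(x,y) log₂ P(x,y). Per-cell terms -P(x,y)·log₂P(x,y):
  X=0: 0.53036, 0.34870, 0.10512
  X=1: 0.46439, 0.49185, 0.22889
Sum of the 6 terms: H(X,Y) = 2.1693 bits

Chain rule check:
  H(X) + H(Y|X) = 0.9998 + 1.1695 = 2.1693 bits
  H(X,Y) = 2.1693 bits
✓ Chain rule verified.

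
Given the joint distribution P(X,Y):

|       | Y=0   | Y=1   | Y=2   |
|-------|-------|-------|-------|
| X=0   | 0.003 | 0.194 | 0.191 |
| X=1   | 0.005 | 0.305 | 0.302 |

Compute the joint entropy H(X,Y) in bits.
2.0227 bits

H(X,Y) = -Σ_{x,y} P(x,y) log₂ P(x,y). Per-cell terms -P(x,y)·log₂P(x,y):
  X=0: 0.0251, 0.4590, 0.4562
  X=1: 0.0382, 0.5225, 0.5217
Sum of the 6 terms: H(X,Y) = 2.0227 bits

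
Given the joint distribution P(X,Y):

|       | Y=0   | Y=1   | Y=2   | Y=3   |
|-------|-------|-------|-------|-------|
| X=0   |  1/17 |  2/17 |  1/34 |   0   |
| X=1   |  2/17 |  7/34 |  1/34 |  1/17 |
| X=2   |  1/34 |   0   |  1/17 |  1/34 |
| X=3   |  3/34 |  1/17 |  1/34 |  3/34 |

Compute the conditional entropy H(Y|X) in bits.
1.6565 bits

H(Y|X) = H(X,Y) - H(X)

H(X,Y) = -Σ_{x,y} P(x,y) log₂ P(x,y). Per-cell terms -P(x,y)·log₂P(x,y):
  X=0: 0.24043899, 0.36323092, 0.14963126, 0.00000000
  X=1: 0.36323092, 0.46943398, 0.14963126, 0.24043899
  X=2: 0.14963126, 0.00000000, 0.24043899, 0.14963126
  X=3: 0.30904415, 0.24043899, 0.14963126, 0.30904415
  (cells with P = 0 contribute 0)
Sum of the 16 terms: H(X,Y) = 3.5238964 bits

Marginal of X (row sums):
  P(X=0) = 1/17 + 2/17 + 1/34 + 0 = 7/34
  P(X=1) = 2/17 + 7/34 + 1/34 + 1/17 = 7/17
  P(X=2) = 1/34 + 0 + 1/17 + 1/34 = 2/17
  P(X=3) = 3/34 + 1/17 + 1/34 + 3/34 = 9/34
H(X) = -[(7/34)·log₂(7/34) + (7/17)·log₂(7/17) + (2/17)·log₂(2/17) + (9/34)·log₂(9/34)]
  = 0.46943398 + 0.52710326 + 0.36323092 + 0.50758355 = 1.8673517 bits

H(Y|X) = H(X,Y) - H(X) = 3.5238964 - 1.8673517 = 1.6565 bits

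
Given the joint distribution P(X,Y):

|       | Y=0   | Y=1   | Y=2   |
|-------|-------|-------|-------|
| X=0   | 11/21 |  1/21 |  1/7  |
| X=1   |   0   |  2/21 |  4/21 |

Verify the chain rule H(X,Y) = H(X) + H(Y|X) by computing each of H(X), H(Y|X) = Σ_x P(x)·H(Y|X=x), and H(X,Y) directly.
H(X) = 0.8631 bits, H(Y|X) = 1.0145 bits, H(X,Y) = 1.8776 bits

Marginal of X (row sums):
  P(X=0) = 11/21 + 1/21 + 1/7 = 5/7
  P(X=1) = 0 + 2/21 + 4/21 = 2/7
H(X) = -[(5/7)·log₂(5/7) + (2/7)·log₂(2/7)]
  = 0.34673 + 0.51639 = 0.8631 bits

H(Y|X) = Σ_x P(x)·H(Y|X=x):
  X=0: P(X=0) = 5/7, P(Y|X=0) = (11/15, 1/15, 1/5) → H(Y|X=0) = 1.05298
  X=1: P(X=1) = 2/7, P(Y|X=1) = (0, 1/3, 2/3) → H(Y|X=1) = 0.91830
H(Y|X) = (5/7)·1.05298 + (2/7)·0.91830 = 1.0145 bits

H(X,Y) = -Σ_{x,y} P(x,y) log₂ P(x,y). Per-cell terms -P(x,y)·log₂P(x,y):
  X=0: 0.48865, 0.20916, 0.40105
  X=1: 0.00000, 0.32308, 0.45568
  (cells with P = 0 contribute 0)
Sum of the 6 terms: H(X,Y) = 1.8776 bits

Chain rule check:
  H(X) + H(Y|X) = 0.8631 + 1.0145 = 1.8776 bits
  H(X,Y) = 1.8776 bits
✓ Chain rule verified.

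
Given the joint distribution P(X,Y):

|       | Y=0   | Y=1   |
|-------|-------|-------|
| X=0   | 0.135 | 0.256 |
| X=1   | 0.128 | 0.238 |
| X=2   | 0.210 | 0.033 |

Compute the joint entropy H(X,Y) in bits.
2.4010 bits

H(X,Y) = -Σ_{x,y} P(x,y) log₂ P(x,y). Per-cell terms -P(x,y)·log₂P(x,y):
  X=0: 0.39001, 0.50324
  X=1: 0.37962, 0.49289
  X=2: 0.47282, 0.16241
Sum of the 6 terms: H(X,Y) = 2.4010 bits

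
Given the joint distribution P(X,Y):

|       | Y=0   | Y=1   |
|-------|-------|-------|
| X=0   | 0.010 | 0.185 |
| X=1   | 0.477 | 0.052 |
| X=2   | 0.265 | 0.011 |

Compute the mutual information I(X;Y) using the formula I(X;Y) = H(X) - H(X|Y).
0.4393 bits

I(X;Y) = H(X) - H(X|Y)

Marginal of X (row sums):
  P(X=0) = 0.010 + 0.185 = 0.195
  P(X=1) = 0.477 + 0.052 = 0.529
  P(X=2) = 0.265 + 0.011 = 0.276
H(X) = -[0.195·log₂(0.195) + 0.529·log₂(0.529) + 0.276·log₂(0.276)]
  = 0.4599 + 0.4860 + 0.5126 = 1.4585 bits

Marginal of Y (column sums):
  P(Y=0) = 0.010 + 0.477 + 0.265 = 0.752
  P(Y=1) = 0.185 + 0.052 + 0.011 = 0.248
H(X|Y) = Σ_y P(y)·H(X|Y=y):
  Y=0: P(Y=0) = 0.752, P(X|Y=0) = (5/376, 477/752, 265/752) → H(X|Y=0) = 1.0297
  Y=1: P(Y=1) = 0.248, P(X|Y=1) = (185/248, 13/62, 11/248) → H(X|Y=1) = 0.9873
H(X|Y) = 0.752·1.0297 + 0.248·0.9873 = 1.0192 bits

I(X;Y) = H(X) - H(X|Y) = 1.4585 - 1.0192 = 0.4393 bits

Cross-check via I(X;Y) = H(X) + H(Y) - H(X,Y): computing H(Y) from the column sums and H(X,Y) from the 6 cells in the same way gives H(Y) = 0.8081 bits and H(X,Y) = 1.8273 bits, so
I(X;Y) = 1.4585 + 0.8081 - 1.8273 = 0.4393 bits ✓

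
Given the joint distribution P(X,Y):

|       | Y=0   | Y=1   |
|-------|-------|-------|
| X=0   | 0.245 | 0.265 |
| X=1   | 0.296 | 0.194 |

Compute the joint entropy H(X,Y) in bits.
1.9837 bits

H(X,Y) = -Σ_{x,y} P(x,y) log₂ P(x,y). Per-cell terms -P(x,y)·log₂P(x,y):
  X=0: 0.4971, 0.5077
  X=1: 0.5199, 0.4590
Sum of the 4 terms: H(X,Y) = 1.9837 bits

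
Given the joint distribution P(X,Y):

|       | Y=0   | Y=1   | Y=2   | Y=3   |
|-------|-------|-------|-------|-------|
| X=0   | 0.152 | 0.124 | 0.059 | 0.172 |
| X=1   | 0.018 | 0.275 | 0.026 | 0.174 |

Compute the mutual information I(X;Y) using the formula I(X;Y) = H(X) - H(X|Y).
0.1388 bits

I(X;Y) = H(X) - H(X|Y)

Marginal of X (row sums):
  P(X=0) = 0.152 + 0.124 + 0.059 + 0.172 = 0.507
  P(X=1) = 0.018 + 0.275 + 0.026 + 0.174 = 0.493
H(X) = -[0.507·log₂(0.507) + 0.493·log₂(0.493)]
  = 0.49683 + 0.50303 = 0.99986 bits

Marginal of Y (column sums):
  P(Y=0) = 0.152 + 0.018 = 0.170
  P(Y=1) = 0.124 + 0.275 = 0.399
  P(Y=2) = 0.059 + 0.026 = 0.085
  P(Y=3) = 0.172 + 0.174 = 0.346
H(X|Y) = Σ_y P(y)·H(X|Y=y):
  Y=0: P(Y=0) = 0.170, P(X|Y=0) = (76/85, 9/85) → H(X|Y=0) = 0.48737
  Y=1: P(Y=1) = 0.399, P(X|Y=1) = (124/399, 275/399) → H(X|Y=1) = 0.89407
  Y=2: P(Y=2) = 0.085, P(X|Y=2) = (59/85, 26/85) → H(X|Y=2) = 0.88836
  Y=3: P(Y=3) = 0.346, P(X|Y=3) = (86/173, 87/173) → H(X|Y=3) = 0.99998
H(X|Y) = 0.170·0.48737 + 0.399·0.89407 + 0.085·0.88836 + 0.346·0.99998 = 0.86109 bits

I(X;Y) = H(X) - H(X|Y) = 0.99986 - 0.86109 = 0.1388 bits

Cross-check via I(X;Y) = H(X) + H(Y) - H(X,Y): computing H(Y) from the column sums and H(X,Y) from the 8 cells in the same way gives H(Y) = 1.79555 bits and H(X,Y) = 2.65664 bits, so
I(X;Y) = 0.99986 + 1.79555 - 2.65664 = 0.1388 bits ✓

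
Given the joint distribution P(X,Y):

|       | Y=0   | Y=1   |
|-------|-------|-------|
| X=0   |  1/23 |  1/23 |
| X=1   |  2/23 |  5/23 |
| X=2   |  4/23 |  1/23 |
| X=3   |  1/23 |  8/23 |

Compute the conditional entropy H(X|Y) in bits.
1.6084 bits

H(X|Y) = H(X,Y) - H(Y)

H(X,Y) = -Σ_{x,y} P(x,y) log₂ P(x,y). Per-cell terms -P(x,y)·log₂P(x,y):
  X=0: 0.1966766, 0.1966766
  X=1: 0.3063967, 0.4786161
  X=2: 0.4388803, 0.1966766
  X=3: 0.1966766, 0.5299346
Sum of the 8 terms: H(X,Y) = 2.540534 bits

Marginal of Y (column sums):
  P(Y=0) = 1/23 + 2/23 + 4/23 + 1/23 = 8/23
  P(Y=1) = 1/23 + 5/23 + 1/23 + 8/23 = 15/23
H(Y) = -[(8/23)·log₂(8/23) + (15/23)·log₂(15/23)]
  = 0.5299346 + 0.4021770 = 0.932112 bits

H(X|Y) = H(X,Y) - H(Y) = 2.540534 - 0.932112 = 1.6084 bits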